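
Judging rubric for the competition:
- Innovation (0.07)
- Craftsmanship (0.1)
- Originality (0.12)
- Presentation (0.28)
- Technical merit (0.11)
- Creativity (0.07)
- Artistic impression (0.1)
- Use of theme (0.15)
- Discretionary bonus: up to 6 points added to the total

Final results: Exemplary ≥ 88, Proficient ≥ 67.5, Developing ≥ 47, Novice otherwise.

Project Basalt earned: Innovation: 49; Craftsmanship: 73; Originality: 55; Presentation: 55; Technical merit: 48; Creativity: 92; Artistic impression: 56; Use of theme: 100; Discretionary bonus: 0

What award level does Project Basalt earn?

Weighted total:
  Innovation 49 × 0.07 = 3.43
  Craftsmanship 73 × 0.1 = 7.3
  Originality 55 × 0.12 = 6.6
  Presentation 55 × 0.28 = 15.4
  Technical merit 48 × 0.11 = 5.28
  Creativity 92 × 0.07 = 6.44
  Artistic impression 56 × 0.1 = 5.6
  Use of theme 100 × 0.15 = 15
Sum = 65.05
Discretionary bonus: 65.05 + 0 = 65.05
65.05 is ≥ 47 and < 67.5 → Developing

Developing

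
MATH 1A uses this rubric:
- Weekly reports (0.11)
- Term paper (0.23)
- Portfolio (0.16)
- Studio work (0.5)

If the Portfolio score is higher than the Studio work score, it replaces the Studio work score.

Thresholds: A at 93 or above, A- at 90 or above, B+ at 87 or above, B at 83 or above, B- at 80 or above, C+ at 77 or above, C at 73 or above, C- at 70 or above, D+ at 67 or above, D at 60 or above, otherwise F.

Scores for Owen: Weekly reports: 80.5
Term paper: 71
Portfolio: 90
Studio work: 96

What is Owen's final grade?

B+

Portfolio (90) ≤ Studio work (96), so Studio work stays at 96.
Weighted total:
  Weekly reports 80.5 × 0.11 = 8.855
  Term paper 71 × 0.23 = 16.33
  Portfolio 90 × 0.16 = 14.4
  Studio work 96 × 0.5 = 48
Sum = 87.585
87.585 is ≥ 87 and < 90 → B+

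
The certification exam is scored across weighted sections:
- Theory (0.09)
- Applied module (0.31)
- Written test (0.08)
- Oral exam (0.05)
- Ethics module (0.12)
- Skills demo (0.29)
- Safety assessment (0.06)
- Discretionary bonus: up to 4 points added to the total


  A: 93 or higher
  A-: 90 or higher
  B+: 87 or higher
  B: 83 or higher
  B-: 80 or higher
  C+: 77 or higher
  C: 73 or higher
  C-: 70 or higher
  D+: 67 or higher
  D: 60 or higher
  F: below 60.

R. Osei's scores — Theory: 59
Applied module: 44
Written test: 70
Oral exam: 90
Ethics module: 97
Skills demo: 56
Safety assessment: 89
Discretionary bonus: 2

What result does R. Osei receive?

Weighted total:
  Theory 59 × 0.09 = 5.31
  Applied module 44 × 0.31 = 13.64
  Written test 70 × 0.08 = 5.6
  Oral exam 90 × 0.05 = 4.5
  Ethics module 97 × 0.12 = 11.64
  Skills demo 56 × 0.29 = 16.24
  Safety assessment 89 × 0.06 = 5.34
Sum = 62.27
Discretionary bonus: 62.27 + 2 = 64.27
64.27 is ≥ 60 and < 67 → D

D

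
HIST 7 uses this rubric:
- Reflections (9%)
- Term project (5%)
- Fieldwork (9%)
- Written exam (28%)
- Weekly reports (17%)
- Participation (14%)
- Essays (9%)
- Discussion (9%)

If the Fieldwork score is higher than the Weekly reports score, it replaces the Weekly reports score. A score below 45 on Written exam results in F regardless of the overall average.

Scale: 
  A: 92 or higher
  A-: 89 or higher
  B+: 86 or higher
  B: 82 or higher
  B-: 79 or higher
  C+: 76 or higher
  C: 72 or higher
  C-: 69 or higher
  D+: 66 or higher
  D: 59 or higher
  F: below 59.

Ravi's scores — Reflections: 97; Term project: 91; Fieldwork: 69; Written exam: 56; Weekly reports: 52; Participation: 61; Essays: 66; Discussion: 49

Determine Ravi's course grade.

D

Fieldwork (69) > Weekly reports (52), so Weekly reports counts as 69.
Written exam score 56 ≥ 45: minimum met.
Weighted total:
  Reflections 97 × 0.09 = 8.73
  Term project 91 × 0.05 = 4.55
  Fieldwork 69 × 0.09 = 6.21
  Written exam 56 × 0.28 = 15.68
  Weekly reports 69 × 0.17 = 11.73
  Participation 61 × 0.14 = 8.54
  Essays 66 × 0.09 = 5.94
  Discussion 49 × 0.09 = 4.41
Sum = 65.79
65.79 is ≥ 59 and < 66 → D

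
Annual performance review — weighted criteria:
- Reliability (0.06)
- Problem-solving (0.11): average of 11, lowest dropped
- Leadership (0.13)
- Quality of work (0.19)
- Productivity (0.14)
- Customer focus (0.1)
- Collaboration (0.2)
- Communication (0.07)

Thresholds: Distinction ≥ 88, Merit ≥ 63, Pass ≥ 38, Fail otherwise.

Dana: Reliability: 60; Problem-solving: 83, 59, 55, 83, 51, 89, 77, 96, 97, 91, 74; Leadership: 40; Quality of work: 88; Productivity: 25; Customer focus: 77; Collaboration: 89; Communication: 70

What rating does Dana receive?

Problem-solving: drop 51 → average of remaining 10 = 804/10 = 80.4
Weighted total:
  Reliability 60 × 0.06 = 3.6
  Problem-solving 80.4 × 0.11 = 8.844
  Leadership 40 × 0.13 = 5.2
  Quality of work 88 × 0.19 = 16.72
  Productivity 25 × 0.14 = 3.5
  Customer focus 77 × 0.1 = 7.7
  Collaboration 89 × 0.2 = 17.8
  Communication 70 × 0.07 = 4.9
Sum = 68.264
68.264 is ≥ 63 and < 88 → Merit

Merit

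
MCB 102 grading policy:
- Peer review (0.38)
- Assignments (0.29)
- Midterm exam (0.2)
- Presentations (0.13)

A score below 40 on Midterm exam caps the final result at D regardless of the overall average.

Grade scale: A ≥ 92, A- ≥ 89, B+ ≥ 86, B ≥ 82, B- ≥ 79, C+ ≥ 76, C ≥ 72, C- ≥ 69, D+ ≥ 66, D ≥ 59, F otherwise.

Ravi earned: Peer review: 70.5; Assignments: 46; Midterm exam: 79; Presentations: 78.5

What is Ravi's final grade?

D+

Midterm exam score 79 ≥ 40: minimum met.
Weighted total:
  Peer review 70.5 × 0.38 = 26.79
  Assignments 46 × 0.29 = 13.34
  Midterm exam 79 × 0.2 = 15.8
  Presentations 78.5 × 0.13 = 10.205
Sum = 66.135
66.135 is ≥ 66 and < 69 → D+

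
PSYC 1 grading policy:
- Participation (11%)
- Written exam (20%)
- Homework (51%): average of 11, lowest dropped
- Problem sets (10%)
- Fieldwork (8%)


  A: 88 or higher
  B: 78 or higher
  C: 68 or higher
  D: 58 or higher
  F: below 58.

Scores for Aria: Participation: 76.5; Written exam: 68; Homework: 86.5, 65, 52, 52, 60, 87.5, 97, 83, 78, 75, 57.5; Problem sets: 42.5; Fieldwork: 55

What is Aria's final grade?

Homework: drop 52 → average of remaining 10 = 741.5/10 = 74.15
Weighted total:
  Participation 76.5 × 0.11 = 8.415
  Written exam 68 × 0.2 = 13.6
  Homework 74.15 × 0.51 = 37.8165
  Problem sets 42.5 × 0.1 = 4.25
  Fieldwork 55 × 0.08 = 4.4
Sum = 68.4815
68.4815 is ≥ 68 and < 78 → C

C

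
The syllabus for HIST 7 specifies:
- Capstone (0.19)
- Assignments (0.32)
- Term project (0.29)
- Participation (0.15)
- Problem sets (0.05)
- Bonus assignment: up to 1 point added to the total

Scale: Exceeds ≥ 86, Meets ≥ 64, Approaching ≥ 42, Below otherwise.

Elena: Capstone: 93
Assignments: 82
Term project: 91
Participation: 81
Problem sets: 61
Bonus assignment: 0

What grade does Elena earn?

Meets

Weighted total:
  Capstone 93 × 0.19 = 17.67
  Assignments 82 × 0.32 = 26.24
  Term project 91 × 0.29 = 26.39
  Participation 81 × 0.15 = 12.15
  Problem sets 61 × 0.05 = 3.05
Sum = 85.5
Bonus assignment: 85.5 + 0 = 85.5
85.5 is ≥ 64 and < 86 → Meets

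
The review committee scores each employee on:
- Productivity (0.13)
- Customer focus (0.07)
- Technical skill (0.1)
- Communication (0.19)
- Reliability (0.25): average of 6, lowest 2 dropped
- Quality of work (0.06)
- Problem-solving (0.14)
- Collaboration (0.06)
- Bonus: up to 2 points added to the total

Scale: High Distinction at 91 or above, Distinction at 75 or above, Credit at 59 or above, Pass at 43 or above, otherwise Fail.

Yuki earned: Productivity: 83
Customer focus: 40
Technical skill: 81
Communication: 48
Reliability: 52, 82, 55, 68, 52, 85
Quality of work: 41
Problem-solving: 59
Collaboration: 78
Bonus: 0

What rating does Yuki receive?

Reliability: drop 52, 52 → average of remaining 4 = 290/4 = 72.5
Weighted total:
  Productivity 83 × 0.13 = 10.79
  Customer focus 40 × 0.07 = 2.8
  Technical skill 81 × 0.1 = 8.1
  Communication 48 × 0.19 = 9.12
  Reliability 72.5 × 0.25 = 18.125
  Quality of work 41 × 0.06 = 2.46
  Problem-solving 59 × 0.14 = 8.26
  Collaboration 78 × 0.06 = 4.68
Sum = 64.335
Bonus: 64.335 + 0 = 64.335
64.335 is ≥ 59 and < 75 → Credit

Credit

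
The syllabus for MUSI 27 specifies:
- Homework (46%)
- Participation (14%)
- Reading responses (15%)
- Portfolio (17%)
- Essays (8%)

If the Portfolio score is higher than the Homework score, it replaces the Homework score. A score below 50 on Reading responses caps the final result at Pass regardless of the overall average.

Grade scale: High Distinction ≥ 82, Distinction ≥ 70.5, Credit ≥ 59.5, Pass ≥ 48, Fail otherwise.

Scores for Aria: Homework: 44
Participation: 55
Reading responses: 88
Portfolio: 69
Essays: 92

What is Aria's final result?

Portfolio (69) > Homework (44), so Homework counts as 69.
Reading responses score 88 ≥ 50: minimum met.
Weighted total:
  Homework 69 × 0.46 = 31.74
  Participation 55 × 0.14 = 7.7
  Reading responses 88 × 0.15 = 13.2
  Portfolio 69 × 0.17 = 11.73
  Essays 92 × 0.08 = 7.36
Sum = 71.73
71.73 is ≥ 70.5 and < 82 → Distinction

Distinction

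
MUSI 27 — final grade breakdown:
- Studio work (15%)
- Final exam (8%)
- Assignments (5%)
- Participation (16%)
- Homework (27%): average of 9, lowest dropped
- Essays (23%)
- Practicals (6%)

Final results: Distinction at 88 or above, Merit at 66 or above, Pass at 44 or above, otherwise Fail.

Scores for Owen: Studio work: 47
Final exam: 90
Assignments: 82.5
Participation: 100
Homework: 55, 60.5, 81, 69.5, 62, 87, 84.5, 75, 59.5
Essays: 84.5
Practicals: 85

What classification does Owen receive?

Homework: drop 55 → average of remaining 8 = 579/8 = 72.375
Weighted total:
  Studio work 47 × 0.15 = 7.05
  Final exam 90 × 0.08 = 7.2
  Assignments 82.5 × 0.05 = 4.125
  Participation 100 × 0.16 = 16
  Homework 72.375 × 0.27 = 19.54125
  Essays 84.5 × 0.23 = 19.435
  Practicals 85 × 0.06 = 5.1
Sum = 78.45125
78.45125 is ≥ 66 and < 88 → Merit

Merit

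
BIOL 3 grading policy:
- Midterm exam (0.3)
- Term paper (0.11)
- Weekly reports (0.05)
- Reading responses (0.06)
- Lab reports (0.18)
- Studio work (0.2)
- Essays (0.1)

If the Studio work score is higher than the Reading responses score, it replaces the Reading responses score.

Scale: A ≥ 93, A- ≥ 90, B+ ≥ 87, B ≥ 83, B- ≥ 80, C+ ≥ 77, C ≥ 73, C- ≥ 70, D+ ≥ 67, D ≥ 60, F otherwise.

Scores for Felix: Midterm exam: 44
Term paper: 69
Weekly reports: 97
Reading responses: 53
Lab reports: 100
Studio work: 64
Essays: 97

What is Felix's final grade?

D+

Studio work (64) > Reading responses (53), so Reading responses counts as 64.
Weighted total:
  Midterm exam 44 × 0.3 = 13.2
  Term paper 69 × 0.11 = 7.59
  Weekly reports 97 × 0.05 = 4.85
  Reading responses 64 × 0.06 = 3.84
  Lab reports 100 × 0.18 = 18
  Studio work 64 × 0.2 = 12.8
  Essays 97 × 0.1 = 9.7
Sum = 69.98
69.98 is ≥ 67 and < 70 → D+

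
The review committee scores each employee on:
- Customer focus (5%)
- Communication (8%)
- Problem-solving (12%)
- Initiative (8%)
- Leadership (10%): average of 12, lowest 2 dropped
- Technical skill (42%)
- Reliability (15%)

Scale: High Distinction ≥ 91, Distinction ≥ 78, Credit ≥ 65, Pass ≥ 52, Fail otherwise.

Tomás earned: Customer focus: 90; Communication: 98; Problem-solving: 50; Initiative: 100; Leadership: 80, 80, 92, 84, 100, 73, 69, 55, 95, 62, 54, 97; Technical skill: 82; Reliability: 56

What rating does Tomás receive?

Leadership: drop 54, 55 → average of remaining 10 = 832/10 = 83.2
Weighted total:
  Customer focus 90 × 0.05 = 4.5
  Communication 98 × 0.08 = 7.84
  Problem-solving 50 × 0.12 = 6
  Initiative 100 × 0.08 = 8
  Leadership 83.2 × 0.1 = 8.32
  Technical skill 82 × 0.42 = 34.44
  Reliability 56 × 0.15 = 8.4
Sum = 77.5
77.5 is ≥ 65 and < 78 → Credit

Credit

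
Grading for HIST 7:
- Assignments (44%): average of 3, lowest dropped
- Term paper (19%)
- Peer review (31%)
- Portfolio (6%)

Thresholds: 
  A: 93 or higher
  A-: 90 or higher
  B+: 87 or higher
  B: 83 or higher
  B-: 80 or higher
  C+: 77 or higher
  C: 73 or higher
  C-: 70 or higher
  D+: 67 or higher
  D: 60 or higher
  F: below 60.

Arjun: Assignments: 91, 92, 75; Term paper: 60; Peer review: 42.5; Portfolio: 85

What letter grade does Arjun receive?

Assignments: drop 75 → average of remaining 2 = 183/2 = 91.5
Weighted total:
  Assignments 91.5 × 0.44 = 40.26
  Term paper 60 × 0.19 = 11.4
  Peer review 42.5 × 0.31 = 13.175
  Portfolio 85 × 0.06 = 5.1
Sum = 69.935
69.935 is ≥ 67 and < 70 → D+

D+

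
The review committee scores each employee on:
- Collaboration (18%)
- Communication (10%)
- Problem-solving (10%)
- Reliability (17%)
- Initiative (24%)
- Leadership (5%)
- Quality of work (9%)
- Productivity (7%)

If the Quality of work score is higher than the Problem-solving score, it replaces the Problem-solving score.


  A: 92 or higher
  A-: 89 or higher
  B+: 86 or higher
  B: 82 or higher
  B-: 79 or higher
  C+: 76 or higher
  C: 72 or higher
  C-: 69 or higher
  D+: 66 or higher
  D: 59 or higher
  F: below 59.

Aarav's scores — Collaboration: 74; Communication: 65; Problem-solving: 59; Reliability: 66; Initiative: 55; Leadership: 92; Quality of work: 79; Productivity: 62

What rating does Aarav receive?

Quality of work (79) > Problem-solving (59), so Problem-solving counts as 79.
Weighted total:
  Collaboration 74 × 0.18 = 13.32
  Communication 65 × 0.1 = 6.5
  Problem-solving 79 × 0.1 = 7.9
  Reliability 66 × 0.17 = 11.22
  Initiative 55 × 0.24 = 13.2
  Leadership 92 × 0.05 = 4.6
  Quality of work 79 × 0.09 = 7.11
  Productivity 62 × 0.07 = 4.34
Sum = 68.19
68.19 is ≥ 66 and < 69 → D+

D+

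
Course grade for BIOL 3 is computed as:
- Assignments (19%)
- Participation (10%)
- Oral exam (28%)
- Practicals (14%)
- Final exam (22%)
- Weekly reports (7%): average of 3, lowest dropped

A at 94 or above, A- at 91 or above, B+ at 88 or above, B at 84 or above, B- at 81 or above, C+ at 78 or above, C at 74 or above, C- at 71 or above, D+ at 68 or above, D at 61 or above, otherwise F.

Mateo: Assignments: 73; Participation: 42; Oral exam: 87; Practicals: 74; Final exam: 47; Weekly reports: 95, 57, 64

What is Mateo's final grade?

Weekly reports: drop 57 → average of remaining 2 = 159/2 = 79.5
Weighted total:
  Assignments 73 × 0.19 = 13.87
  Participation 42 × 0.1 = 4.2
  Oral exam 87 × 0.28 = 24.36
  Practicals 74 × 0.14 = 10.36
  Final exam 47 × 0.22 = 10.34
  Weekly reports 79.5 × 0.07 = 5.565
Sum = 68.695
68.695 is ≥ 68 and < 71 → D+

D+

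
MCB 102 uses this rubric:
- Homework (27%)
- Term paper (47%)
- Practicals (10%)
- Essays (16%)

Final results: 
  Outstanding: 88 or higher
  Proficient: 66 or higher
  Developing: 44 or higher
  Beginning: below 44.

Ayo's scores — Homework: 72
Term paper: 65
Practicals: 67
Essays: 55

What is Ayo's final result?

Developing

Weighted total:
  Homework 72 × 0.27 = 19.44
  Term paper 65 × 0.47 = 30.55
  Practicals 67 × 0.1 = 6.7
  Essays 55 × 0.16 = 8.8
Sum = 65.49
65.49 is ≥ 44 and < 66 → Developing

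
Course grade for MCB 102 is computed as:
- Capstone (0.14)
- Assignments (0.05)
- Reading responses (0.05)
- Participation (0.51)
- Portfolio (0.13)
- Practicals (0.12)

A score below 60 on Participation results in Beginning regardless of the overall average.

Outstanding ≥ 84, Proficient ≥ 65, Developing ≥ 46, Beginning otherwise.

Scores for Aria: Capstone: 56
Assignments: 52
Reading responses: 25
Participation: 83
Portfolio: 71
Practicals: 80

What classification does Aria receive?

Proficient

Participation score 83 ≥ 60: minimum met.
Weighted total:
  Capstone 56 × 0.14 = 7.84
  Assignments 52 × 0.05 = 2.6
  Reading responses 25 × 0.05 = 1.25
  Participation 83 × 0.51 = 42.33
  Portfolio 71 × 0.13 = 9.23
  Practicals 80 × 0.12 = 9.6
Sum = 72.85
72.85 is ≥ 65 and < 84 → Proficient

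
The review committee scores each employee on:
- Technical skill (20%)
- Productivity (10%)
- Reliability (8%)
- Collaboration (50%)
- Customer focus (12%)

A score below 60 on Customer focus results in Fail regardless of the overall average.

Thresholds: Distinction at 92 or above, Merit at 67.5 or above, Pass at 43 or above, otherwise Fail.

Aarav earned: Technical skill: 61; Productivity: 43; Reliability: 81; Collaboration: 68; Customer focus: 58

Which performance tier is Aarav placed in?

Customer focus score 58 < 60: minimum not met.
Weighted total:
  Technical skill 61 × 0.2 = 12.2
  Productivity 43 × 0.1 = 4.3
  Reliability 81 × 0.08 = 6.48
  Collaboration 68 × 0.5 = 34
  Customer focus 58 × 0.12 = 6.96
Sum = 63.94
Because the Customer focus minimum was not met, the result is Fail.

Fail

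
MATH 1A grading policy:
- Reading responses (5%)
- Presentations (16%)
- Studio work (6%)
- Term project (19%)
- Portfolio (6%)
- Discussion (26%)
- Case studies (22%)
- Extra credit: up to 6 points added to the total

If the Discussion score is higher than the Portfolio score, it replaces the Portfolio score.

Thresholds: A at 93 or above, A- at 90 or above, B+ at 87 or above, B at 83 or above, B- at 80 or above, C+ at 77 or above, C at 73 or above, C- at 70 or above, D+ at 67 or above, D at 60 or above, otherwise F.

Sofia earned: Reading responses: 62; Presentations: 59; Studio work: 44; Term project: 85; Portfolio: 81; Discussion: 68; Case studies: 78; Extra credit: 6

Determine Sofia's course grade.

Discussion (68) ≤ Portfolio (81), so Portfolio stays at 81.
Weighted total:
  Reading responses 62 × 0.05 = 3.1
  Presentations 59 × 0.16 = 9.44
  Studio work 44 × 0.06 = 2.64
  Term project 85 × 0.19 = 16.15
  Portfolio 81 × 0.06 = 4.86
  Discussion 68 × 0.26 = 17.68
  Case studies 78 × 0.22 = 17.16
Sum = 71.03
Extra credit: 71.03 + 6 = 77.03
77.03 is ≥ 77 and < 80 → C+

C+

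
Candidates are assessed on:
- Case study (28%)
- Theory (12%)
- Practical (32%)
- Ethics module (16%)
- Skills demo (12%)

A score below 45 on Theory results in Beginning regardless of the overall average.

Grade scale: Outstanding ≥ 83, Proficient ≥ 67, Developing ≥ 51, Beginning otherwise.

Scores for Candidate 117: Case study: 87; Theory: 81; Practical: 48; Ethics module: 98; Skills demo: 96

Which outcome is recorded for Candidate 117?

Theory score 81 ≥ 45: minimum met.
Weighted total:
  Case study 87 × 0.28 = 24.36
  Theory 81 × 0.12 = 9.72
  Practical 48 × 0.32 = 15.36
  Ethics module 98 × 0.16 = 15.68
  Skills demo 96 × 0.12 = 11.52
Sum = 76.64
76.64 is ≥ 67 and < 83 → Proficient

Proficient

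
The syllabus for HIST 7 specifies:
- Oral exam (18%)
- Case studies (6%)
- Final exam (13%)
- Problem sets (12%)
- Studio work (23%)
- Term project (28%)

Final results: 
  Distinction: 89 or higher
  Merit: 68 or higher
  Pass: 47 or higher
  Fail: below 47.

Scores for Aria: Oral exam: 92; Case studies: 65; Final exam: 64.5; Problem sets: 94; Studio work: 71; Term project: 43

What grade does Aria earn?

Weighted total:
  Oral exam 92 × 0.18 = 16.56
  Case studies 65 × 0.06 = 3.9
  Final exam 64.5 × 0.13 = 8.385
  Problem sets 94 × 0.12 = 11.28
  Studio work 71 × 0.23 = 16.33
  Term project 43 × 0.28 = 12.04
Sum = 68.495
68.495 is ≥ 68 and < 89 → Merit

Merit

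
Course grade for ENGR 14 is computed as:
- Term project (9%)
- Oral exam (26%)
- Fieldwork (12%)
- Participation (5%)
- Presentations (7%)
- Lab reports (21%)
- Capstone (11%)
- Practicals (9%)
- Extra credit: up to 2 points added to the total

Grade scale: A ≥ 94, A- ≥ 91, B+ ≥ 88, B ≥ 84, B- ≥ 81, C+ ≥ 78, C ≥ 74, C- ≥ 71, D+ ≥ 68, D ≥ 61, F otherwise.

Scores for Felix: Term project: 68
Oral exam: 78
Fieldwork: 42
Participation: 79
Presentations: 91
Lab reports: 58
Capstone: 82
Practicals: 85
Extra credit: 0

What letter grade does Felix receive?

Weighted total:
  Term project 68 × 0.09 = 6.12
  Oral exam 78 × 0.26 = 20.28
  Fieldwork 42 × 0.12 = 5.04
  Participation 79 × 0.05 = 3.95
  Presentations 91 × 0.07 = 6.37
  Lab reports 58 × 0.21 = 12.18
  Capstone 82 × 0.11 = 9.02
  Practicals 85 × 0.09 = 7.65
Sum = 70.61
Extra credit: 70.61 + 0 = 70.61
70.61 is ≥ 68 and < 71 → D+

D+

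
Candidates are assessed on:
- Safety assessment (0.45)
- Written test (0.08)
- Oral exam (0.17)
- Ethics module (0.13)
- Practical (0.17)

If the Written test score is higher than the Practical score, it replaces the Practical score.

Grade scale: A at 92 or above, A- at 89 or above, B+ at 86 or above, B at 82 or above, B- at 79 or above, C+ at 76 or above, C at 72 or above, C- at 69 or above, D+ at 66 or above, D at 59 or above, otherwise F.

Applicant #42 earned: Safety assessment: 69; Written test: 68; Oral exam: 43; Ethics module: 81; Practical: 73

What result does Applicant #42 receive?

D+

Written test (68) ≤ Practical (73), so Practical stays at 73.
Weighted total:
  Safety assessment 69 × 0.45 = 31.05
  Written test 68 × 0.08 = 5.44
  Oral exam 43 × 0.17 = 7.31
  Ethics module 81 × 0.13 = 10.53
  Practical 73 × 0.17 = 12.41
Sum = 66.74
66.74 is ≥ 66 and < 69 → D+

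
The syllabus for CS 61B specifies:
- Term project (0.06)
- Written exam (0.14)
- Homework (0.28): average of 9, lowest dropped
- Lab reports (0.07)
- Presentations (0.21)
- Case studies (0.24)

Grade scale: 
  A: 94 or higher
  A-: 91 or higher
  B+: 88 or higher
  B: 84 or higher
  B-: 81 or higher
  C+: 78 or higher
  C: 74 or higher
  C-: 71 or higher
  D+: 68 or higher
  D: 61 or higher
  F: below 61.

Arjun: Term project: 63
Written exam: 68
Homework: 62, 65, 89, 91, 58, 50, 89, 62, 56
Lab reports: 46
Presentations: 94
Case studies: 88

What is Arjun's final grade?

C

Homework: drop 50 → average of remaining 8 = 572/8 = 71.5
Weighted total:
  Term project 63 × 0.06 = 3.78
  Written exam 68 × 0.14 = 9.52
  Homework 71.5 × 0.28 = 20.02
  Lab reports 46 × 0.07 = 3.22
  Presentations 94 × 0.21 = 19.74
  Case studies 88 × 0.24 = 21.12
Sum = 77.4
77.4 is ≥ 74 and < 78 → C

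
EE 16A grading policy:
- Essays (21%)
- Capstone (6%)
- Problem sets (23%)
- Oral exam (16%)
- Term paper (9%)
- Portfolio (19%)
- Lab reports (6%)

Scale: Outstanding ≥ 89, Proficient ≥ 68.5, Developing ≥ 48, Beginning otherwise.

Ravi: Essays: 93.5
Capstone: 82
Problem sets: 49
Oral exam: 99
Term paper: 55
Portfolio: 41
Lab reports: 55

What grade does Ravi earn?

Weighted total:
  Essays 93.5 × 0.21 = 19.635
  Capstone 82 × 0.06 = 4.92
  Problem sets 49 × 0.23 = 11.27
  Oral exam 99 × 0.16 = 15.84
  Term paper 55 × 0.09 = 4.95
  Portfolio 41 × 0.19 = 7.79
  Lab reports 55 × 0.06 = 3.3
Sum = 67.705
67.705 is ≥ 48 and < 68.5 → Developing

Developing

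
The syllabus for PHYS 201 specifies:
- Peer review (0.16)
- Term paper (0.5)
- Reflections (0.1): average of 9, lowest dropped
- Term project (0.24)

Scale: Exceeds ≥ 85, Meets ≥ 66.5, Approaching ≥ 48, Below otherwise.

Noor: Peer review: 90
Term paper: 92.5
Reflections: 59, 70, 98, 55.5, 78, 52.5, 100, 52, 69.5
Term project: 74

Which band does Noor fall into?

Reflections: drop 52 → average of remaining 8 = 582.5/8 = 72.8125
Weighted total:
  Peer review 90 × 0.16 = 14.4
  Term paper 92.5 × 0.5 = 46.25
  Reflections 72.8125 × 0.1 = 7.28125
  Term project 74 × 0.24 = 17.76
Sum = 85.69125
85.69125 ≥ 85 → Exceeds

Exceeds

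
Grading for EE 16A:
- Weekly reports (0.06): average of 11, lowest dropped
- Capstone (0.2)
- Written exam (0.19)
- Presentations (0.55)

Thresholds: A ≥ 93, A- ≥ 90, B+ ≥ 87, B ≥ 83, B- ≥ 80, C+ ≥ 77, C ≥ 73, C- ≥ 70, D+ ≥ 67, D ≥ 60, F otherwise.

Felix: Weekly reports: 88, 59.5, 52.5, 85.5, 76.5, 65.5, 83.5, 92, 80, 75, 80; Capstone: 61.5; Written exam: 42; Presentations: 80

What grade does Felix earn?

D+

Weekly reports: drop 52.5 → average of remaining 10 = 785.5/10 = 78.55
Weighted total:
  Weekly reports 78.55 × 0.06 = 4.713
  Capstone 61.5 × 0.2 = 12.3
  Written exam 42 × 0.19 = 7.98
  Presentations 80 × 0.55 = 44
Sum = 68.993
68.993 is ≥ 67 and < 70 → D+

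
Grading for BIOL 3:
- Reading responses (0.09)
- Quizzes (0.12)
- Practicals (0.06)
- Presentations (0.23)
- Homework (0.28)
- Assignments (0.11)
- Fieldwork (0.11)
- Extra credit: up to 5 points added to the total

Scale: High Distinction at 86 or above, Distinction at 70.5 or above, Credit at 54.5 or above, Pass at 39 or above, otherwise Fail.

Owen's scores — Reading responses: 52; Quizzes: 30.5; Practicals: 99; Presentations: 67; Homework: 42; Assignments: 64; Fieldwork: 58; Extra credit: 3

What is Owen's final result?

Credit

Weighted total:
  Reading responses 52 × 0.09 = 4.68
  Quizzes 30.5 × 0.12 = 3.66
  Practicals 99 × 0.06 = 5.94
  Presentations 67 × 0.23 = 15.41
  Homework 42 × 0.28 = 11.76
  Assignments 64 × 0.11 = 7.04
  Fieldwork 58 × 0.11 = 6.38
Sum = 54.87
Extra credit: 54.87 + 3 = 57.87
57.87 is ≥ 54.5 and < 70.5 → Credit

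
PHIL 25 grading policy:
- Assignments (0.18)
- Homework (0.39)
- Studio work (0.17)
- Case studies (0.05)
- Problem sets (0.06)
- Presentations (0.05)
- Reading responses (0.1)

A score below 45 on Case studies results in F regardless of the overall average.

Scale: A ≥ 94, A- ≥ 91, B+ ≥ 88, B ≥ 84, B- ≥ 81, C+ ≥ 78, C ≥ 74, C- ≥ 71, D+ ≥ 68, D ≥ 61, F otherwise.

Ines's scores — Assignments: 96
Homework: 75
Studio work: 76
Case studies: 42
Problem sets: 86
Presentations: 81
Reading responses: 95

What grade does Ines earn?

Case studies score 42 < 45: minimum not met.
Weighted total:
  Assignments 96 × 0.18 = 17.28
  Homework 75 × 0.39 = 29.25
  Studio work 76 × 0.17 = 12.92
  Case studies 42 × 0.05 = 2.1
  Problem sets 86 × 0.06 = 5.16
  Presentations 81 × 0.05 = 4.05
  Reading responses 95 × 0.1 = 9.5
Sum = 80.26
Because the Case studies minimum was not met, the result is F.

F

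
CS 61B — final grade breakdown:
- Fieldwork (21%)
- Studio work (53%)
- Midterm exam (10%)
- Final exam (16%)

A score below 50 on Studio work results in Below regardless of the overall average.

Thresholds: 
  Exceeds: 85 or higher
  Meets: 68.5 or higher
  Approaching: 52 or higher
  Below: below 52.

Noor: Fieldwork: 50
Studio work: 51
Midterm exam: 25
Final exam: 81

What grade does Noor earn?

Approaching

Studio work score 51 ≥ 50: minimum met.
Weighted total:
  Fieldwork 50 × 0.21 = 10.5
  Studio work 51 × 0.53 = 27.03
  Midterm exam 25 × 0.1 = 2.5
  Final exam 81 × 0.16 = 12.96
Sum = 52.99
52.99 is ≥ 52 and < 68.5 → Approaching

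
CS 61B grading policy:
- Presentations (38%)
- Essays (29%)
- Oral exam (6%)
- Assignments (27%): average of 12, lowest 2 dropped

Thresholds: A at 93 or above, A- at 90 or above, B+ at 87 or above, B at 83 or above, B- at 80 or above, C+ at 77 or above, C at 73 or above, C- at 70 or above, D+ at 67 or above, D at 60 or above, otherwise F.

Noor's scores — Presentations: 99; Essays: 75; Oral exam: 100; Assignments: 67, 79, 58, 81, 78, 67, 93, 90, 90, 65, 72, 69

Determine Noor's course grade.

Assignments: drop 58, 65 → average of remaining 10 = 786/10 = 78.6
Weighted total:
  Presentations 99 × 0.38 = 37.62
  Essays 75 × 0.29 = 21.75
  Oral exam 100 × 0.06 = 6
  Assignments 78.6 × 0.27 = 21.222
Sum = 86.592
86.592 is ≥ 83 and < 87 → B

B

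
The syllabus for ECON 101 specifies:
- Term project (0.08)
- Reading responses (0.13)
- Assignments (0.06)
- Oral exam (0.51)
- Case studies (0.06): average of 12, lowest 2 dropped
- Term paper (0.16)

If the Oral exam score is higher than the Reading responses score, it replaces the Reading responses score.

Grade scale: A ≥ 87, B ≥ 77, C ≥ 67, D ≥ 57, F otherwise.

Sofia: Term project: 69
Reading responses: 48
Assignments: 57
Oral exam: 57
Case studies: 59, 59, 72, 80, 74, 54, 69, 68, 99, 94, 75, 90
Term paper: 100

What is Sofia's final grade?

Case studies: drop 54, 59 → average of remaining 10 = 780/10 = 78
Oral exam (57) > Reading responses (48), so Reading responses counts as 57.
Weighted total:
  Term project 69 × 0.08 = 5.52
  Reading responses 57 × 0.13 = 7.41
  Assignments 57 × 0.06 = 3.42
  Oral exam 57 × 0.51 = 29.07
  Case studies 78 × 0.06 = 4.68
  Term paper 100 × 0.16 = 16
Sum = 66.1
66.1 is ≥ 57 and < 67 → D

D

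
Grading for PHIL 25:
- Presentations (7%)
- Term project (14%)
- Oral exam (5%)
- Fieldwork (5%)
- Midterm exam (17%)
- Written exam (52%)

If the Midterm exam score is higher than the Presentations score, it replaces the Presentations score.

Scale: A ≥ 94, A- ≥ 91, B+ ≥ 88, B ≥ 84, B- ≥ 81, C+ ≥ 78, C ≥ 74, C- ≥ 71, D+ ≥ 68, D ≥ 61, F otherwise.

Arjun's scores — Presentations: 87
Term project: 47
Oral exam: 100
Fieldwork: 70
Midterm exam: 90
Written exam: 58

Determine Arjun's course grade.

Midterm exam (90) > Presentations (87), so Presentations counts as 90.
Weighted total:
  Presentations 90 × 0.07 = 6.3
  Term project 47 × 0.14 = 6.58
  Oral exam 100 × 0.05 = 5
  Fieldwork 70 × 0.05 = 3.5
  Midterm exam 90 × 0.17 = 15.3
  Written exam 58 × 0.52 = 30.16
Sum = 66.84
66.84 is ≥ 61 and < 68 → D

D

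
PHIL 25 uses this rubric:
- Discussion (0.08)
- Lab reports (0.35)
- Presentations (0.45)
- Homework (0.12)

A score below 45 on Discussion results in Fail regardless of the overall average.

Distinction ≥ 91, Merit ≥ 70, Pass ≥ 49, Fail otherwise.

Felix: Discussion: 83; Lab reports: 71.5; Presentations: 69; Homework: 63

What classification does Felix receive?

Discussion score 83 ≥ 45: minimum met.
Weighted total:
  Discussion 83 × 0.08 = 6.64
  Lab reports 71.5 × 0.35 = 25.025
  Presentations 69 × 0.45 = 31.05
  Homework 63 × 0.12 = 7.56
Sum = 70.275
70.275 is ≥ 70 and < 91 → Merit

Merit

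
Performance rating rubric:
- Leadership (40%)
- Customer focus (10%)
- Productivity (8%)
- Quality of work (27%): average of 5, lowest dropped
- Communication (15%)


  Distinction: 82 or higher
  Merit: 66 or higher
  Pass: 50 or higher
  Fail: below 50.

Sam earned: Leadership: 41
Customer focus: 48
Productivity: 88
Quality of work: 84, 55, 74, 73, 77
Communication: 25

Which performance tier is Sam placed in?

Pass

Quality of work: drop 55 → average of remaining 4 = 308/4 = 77
Weighted total:
  Leadership 41 × 0.4 = 16.4
  Customer focus 48 × 0.1 = 4.8
  Productivity 88 × 0.08 = 7.04
  Quality of work 77 × 0.27 = 20.79
  Communication 25 × 0.15 = 3.75
Sum = 52.78
52.78 is ≥ 50 and < 66 → Pass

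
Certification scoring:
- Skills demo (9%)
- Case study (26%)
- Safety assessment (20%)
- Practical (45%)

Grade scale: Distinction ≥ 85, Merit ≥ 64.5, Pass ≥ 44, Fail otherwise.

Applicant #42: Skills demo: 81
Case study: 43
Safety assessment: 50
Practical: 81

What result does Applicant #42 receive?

Weighted total:
  Skills demo 81 × 0.09 = 7.29
  Case study 43 × 0.26 = 11.18
  Safety assessment 50 × 0.2 = 10
  Practical 81 × 0.45 = 36.45
Sum = 64.92
64.92 is ≥ 64.5 and < 85 → Merit

Merit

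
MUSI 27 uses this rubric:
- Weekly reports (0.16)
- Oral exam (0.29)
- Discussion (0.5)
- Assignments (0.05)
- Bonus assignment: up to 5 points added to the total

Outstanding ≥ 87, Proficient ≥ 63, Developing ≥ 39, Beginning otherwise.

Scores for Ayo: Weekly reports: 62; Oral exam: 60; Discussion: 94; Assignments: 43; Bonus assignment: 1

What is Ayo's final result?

Proficient

Weighted total:
  Weekly reports 62 × 0.16 = 9.92
  Oral exam 60 × 0.29 = 17.4
  Discussion 94 × 0.5 = 47
  Assignments 43 × 0.05 = 2.15
Sum = 76.47
Bonus assignment: 76.47 + 1 = 77.47
77.47 is ≥ 63 and < 87 → Proficient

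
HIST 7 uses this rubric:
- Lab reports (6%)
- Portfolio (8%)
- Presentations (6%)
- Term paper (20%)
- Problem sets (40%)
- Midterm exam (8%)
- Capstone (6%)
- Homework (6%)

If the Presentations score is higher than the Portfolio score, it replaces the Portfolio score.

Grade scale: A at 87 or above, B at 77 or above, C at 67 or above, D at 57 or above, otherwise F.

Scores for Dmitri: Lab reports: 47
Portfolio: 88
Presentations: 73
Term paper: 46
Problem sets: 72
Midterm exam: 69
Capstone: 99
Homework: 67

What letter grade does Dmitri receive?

C

Presentations (73) ≤ Portfolio (88), so Portfolio stays at 88.
Weighted total:
  Lab reports 47 × 0.06 = 2.82
  Portfolio 88 × 0.08 = 7.04
  Presentations 73 × 0.06 = 4.38
  Term paper 46 × 0.2 = 9.2
  Problem sets 72 × 0.4 = 28.8
  Midterm exam 69 × 0.08 = 5.52
  Capstone 99 × 0.06 = 5.94
  Homework 67 × 0.06 = 4.02
Sum = 67.72
67.72 is ≥ 67 and < 77 → C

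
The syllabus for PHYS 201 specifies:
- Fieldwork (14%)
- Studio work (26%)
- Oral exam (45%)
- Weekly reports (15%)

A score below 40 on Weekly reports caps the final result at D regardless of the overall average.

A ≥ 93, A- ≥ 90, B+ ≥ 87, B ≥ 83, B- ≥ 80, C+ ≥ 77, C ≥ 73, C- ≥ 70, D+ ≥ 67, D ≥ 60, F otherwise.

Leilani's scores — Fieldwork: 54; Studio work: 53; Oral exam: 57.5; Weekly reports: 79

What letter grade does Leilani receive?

F

Weekly reports score 79 ≥ 40: minimum met.
Weighted total:
  Fieldwork 54 × 0.14 = 7.56
  Studio work 53 × 0.26 = 13.78
  Oral exam 57.5 × 0.45 = 25.875
  Weekly reports 79 × 0.15 = 11.85
Sum = 59.065
59.065 < 60 → F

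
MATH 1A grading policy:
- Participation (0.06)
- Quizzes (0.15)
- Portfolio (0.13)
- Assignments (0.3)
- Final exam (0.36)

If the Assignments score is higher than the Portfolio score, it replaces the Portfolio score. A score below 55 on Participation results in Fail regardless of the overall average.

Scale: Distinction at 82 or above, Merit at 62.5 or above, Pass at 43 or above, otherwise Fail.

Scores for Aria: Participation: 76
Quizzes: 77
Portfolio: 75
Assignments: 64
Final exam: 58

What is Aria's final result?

Assignments (64) ≤ Portfolio (75), so Portfolio stays at 75.
Participation score 76 ≥ 55: minimum met.
Weighted total:
  Participation 76 × 0.06 = 4.56
  Quizzes 77 × 0.15 = 11.55
  Portfolio 75 × 0.13 = 9.75
  Assignments 64 × 0.3 = 19.2
  Final exam 58 × 0.36 = 20.88
Sum = 65.94
65.94 is ≥ 62.5 and < 82 → Merit

Merit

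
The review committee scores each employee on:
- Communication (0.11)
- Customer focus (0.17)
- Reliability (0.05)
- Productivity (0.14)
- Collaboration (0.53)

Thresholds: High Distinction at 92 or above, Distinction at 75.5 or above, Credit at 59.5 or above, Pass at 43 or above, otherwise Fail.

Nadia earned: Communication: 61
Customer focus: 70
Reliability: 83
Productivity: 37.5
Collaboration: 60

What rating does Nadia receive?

Credit

Weighted total:
  Communication 61 × 0.11 = 6.71
  Customer focus 70 × 0.17 = 11.9
  Reliability 83 × 0.05 = 4.15
  Productivity 37.5 × 0.14 = 5.25
  Collaboration 60 × 0.53 = 31.8
Sum = 59.81
59.81 is ≥ 59.5 and < 75.5 → Credit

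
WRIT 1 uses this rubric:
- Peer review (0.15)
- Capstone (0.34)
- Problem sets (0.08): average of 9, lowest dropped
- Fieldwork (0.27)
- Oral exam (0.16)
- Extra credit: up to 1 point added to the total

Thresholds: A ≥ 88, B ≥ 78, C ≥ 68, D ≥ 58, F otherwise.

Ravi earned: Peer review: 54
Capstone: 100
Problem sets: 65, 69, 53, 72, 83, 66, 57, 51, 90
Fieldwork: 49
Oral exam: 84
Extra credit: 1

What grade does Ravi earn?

Problem sets: drop 51 → average of remaining 8 = 555/8 = 69.375
Weighted total:
  Peer review 54 × 0.15 = 8.1
  Capstone 100 × 0.34 = 34
  Problem sets 69.375 × 0.08 = 5.55
  Fieldwork 49 × 0.27 = 13.23
  Oral exam 84 × 0.16 = 13.44
Sum = 74.32
Extra credit: 74.32 + 1 = 75.32
75.32 is ≥ 68 and < 78 → C

C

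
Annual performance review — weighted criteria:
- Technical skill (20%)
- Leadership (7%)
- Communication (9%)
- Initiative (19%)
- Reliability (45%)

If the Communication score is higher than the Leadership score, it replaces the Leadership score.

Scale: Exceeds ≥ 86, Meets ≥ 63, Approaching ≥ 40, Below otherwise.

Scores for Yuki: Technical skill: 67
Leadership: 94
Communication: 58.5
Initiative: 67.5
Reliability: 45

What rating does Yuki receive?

Approaching

Communication (58.5) ≤ Leadership (94), so Leadership stays at 94.
Weighted total:
  Technical skill 67 × 0.2 = 13.4
  Leadership 94 × 0.07 = 6.58
  Communication 58.5 × 0.09 = 5.265
  Initiative 67.5 × 0.19 = 12.825
  Reliability 45 × 0.45 = 20.25
Sum = 58.32
58.32 is ≥ 40 and < 63 → Approaching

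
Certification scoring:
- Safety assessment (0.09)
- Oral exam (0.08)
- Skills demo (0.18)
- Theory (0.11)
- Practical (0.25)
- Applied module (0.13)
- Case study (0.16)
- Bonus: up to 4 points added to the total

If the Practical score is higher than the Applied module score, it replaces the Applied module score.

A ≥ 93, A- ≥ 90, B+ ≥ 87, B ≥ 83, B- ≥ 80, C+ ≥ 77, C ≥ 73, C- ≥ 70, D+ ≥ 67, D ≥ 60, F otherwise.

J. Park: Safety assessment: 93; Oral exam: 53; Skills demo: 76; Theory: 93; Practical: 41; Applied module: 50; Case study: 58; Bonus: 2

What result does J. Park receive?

Practical (41) ≤ Applied module (50), so Applied module stays at 50.
Weighted total:
  Safety assessment 93 × 0.09 = 8.37
  Oral exam 53 × 0.08 = 4.24
  Skills demo 76 × 0.18 = 13.68
  Theory 93 × 0.11 = 10.23
  Practical 41 × 0.25 = 10.25
  Applied module 50 × 0.13 = 6.5
  Case study 58 × 0.16 = 9.28
Sum = 62.55
Bonus: 62.55 + 2 = 64.55
64.55 is ≥ 60 and < 67 → D

D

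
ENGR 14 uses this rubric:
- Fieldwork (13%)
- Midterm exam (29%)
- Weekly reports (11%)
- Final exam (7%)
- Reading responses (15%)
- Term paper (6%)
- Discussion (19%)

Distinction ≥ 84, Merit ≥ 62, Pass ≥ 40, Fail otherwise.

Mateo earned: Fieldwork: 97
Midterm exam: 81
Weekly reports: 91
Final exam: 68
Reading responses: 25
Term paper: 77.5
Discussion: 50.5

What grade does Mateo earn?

Weighted total:
  Fieldwork 97 × 0.13 = 12.61
  Midterm exam 81 × 0.29 = 23.49
  Weekly reports 91 × 0.11 = 10.01
  Final exam 68 × 0.07 = 4.76
  Reading responses 25 × 0.15 = 3.75
  Term paper 77.5 × 0.06 = 4.65
  Discussion 50.5 × 0.19 = 9.595
Sum = 68.865
68.865 is ≥ 62 and < 84 → Merit

Merit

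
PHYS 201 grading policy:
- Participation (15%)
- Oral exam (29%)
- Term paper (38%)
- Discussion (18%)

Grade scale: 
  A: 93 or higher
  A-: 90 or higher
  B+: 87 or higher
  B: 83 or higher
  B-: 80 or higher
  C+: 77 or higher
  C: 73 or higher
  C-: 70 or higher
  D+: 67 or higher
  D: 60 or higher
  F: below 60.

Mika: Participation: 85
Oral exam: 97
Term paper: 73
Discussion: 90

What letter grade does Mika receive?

B

Weighted total:
  Participation 85 × 0.15 = 12.75
  Oral exam 97 × 0.29 = 28.13
  Term paper 73 × 0.38 = 27.74
  Discussion 90 × 0.18 = 16.2
Sum = 84.82
84.82 is ≥ 83 and < 87 → B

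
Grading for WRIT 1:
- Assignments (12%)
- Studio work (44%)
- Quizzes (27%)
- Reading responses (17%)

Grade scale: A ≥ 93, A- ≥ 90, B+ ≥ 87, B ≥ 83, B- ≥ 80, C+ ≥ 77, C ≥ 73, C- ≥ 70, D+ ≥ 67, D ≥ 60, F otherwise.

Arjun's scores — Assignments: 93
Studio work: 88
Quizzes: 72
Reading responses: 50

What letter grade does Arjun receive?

C+

Weighted total:
  Assignments 93 × 0.12 = 11.16
  Studio work 88 × 0.44 = 38.72
  Quizzes 72 × 0.27 = 19.44
  Reading responses 50 × 0.17 = 8.5
Sum = 77.82
77.82 is ≥ 77 and < 80 → C+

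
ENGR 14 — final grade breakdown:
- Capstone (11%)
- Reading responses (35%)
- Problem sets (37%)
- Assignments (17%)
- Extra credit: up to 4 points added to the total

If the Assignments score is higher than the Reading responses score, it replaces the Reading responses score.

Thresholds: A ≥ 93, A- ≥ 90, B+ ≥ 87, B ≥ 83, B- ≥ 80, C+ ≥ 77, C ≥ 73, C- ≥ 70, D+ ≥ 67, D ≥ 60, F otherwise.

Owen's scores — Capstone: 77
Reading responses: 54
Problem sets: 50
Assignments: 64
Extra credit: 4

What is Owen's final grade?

D

Assignments (64) > Reading responses (54), so Reading responses counts as 64.
Weighted total:
  Capstone 77 × 0.11 = 8.47
  Reading responses 64 × 0.35 = 22.4
  Problem sets 50 × 0.37 = 18.5
  Assignments 64 × 0.17 = 10.88
Sum = 60.25
Extra credit: 60.25 + 4 = 64.25
64.25 is ≥ 60 and < 67 → D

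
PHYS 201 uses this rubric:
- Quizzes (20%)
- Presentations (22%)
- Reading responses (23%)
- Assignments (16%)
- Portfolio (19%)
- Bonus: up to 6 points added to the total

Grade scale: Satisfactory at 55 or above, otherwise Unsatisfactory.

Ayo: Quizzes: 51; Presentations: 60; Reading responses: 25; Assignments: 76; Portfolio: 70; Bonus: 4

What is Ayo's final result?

Satisfactory

Weighted total:
  Quizzes 51 × 0.2 = 10.2
  Presentations 60 × 0.22 = 13.2
  Reading responses 25 × 0.23 = 5.75
  Assignments 76 × 0.16 = 12.16
  Portfolio 70 × 0.19 = 13.3
Sum = 54.61
Bonus: 54.61 + 4 = 58.61
58.61 ≥ 55 → Satisfactory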